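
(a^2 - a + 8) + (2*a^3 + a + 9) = 2*a^3 + a^2 + 17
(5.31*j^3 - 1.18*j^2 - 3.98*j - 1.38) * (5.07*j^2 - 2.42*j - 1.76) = 26.9217*j^5 - 18.8328*j^4 - 26.6686*j^3 + 4.7118*j^2 + 10.3444*j + 2.4288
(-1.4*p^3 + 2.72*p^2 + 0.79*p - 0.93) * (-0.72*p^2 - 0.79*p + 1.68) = 1.008*p^5 - 0.8524*p^4 - 5.0696*p^3 + 4.6151*p^2 + 2.0619*p - 1.5624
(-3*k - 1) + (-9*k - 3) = -12*k - 4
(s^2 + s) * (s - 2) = s^3 - s^2 - 2*s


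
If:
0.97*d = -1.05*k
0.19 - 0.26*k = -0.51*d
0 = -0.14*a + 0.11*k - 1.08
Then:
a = -7.53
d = -0.25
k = 0.23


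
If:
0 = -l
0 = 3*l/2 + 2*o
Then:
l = 0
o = 0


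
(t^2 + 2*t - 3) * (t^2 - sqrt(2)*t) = t^4 - sqrt(2)*t^3 + 2*t^3 - 3*t^2 - 2*sqrt(2)*t^2 + 3*sqrt(2)*t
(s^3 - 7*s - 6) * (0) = 0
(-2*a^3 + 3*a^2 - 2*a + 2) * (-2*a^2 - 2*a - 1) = 4*a^5 - 2*a^4 - 3*a^2 - 2*a - 2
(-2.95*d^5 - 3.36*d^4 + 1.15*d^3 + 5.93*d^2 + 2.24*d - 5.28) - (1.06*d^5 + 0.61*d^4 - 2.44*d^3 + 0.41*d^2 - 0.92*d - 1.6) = -4.01*d^5 - 3.97*d^4 + 3.59*d^3 + 5.52*d^2 + 3.16*d - 3.68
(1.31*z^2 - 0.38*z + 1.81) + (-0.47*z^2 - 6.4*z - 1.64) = 0.84*z^2 - 6.78*z + 0.17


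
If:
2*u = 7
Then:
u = 7/2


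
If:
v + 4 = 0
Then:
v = -4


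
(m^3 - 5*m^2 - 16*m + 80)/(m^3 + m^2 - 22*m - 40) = (m - 4)/(m + 2)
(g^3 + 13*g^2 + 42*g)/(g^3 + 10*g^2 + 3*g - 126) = g/(g - 3)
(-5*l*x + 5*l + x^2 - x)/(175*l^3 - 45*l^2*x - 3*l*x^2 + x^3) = (x - 1)/(-35*l^2 + 2*l*x + x^2)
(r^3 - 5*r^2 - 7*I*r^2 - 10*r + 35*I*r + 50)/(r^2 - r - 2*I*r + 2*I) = (r^2 - 5*r*(1 + I) + 25*I)/(r - 1)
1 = 1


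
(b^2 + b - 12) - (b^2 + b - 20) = 8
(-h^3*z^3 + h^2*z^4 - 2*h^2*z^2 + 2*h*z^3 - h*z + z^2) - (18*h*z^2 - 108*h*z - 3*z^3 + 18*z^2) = -h^3*z^3 + h^2*z^4 - 2*h^2*z^2 + 2*h*z^3 - 18*h*z^2 + 107*h*z + 3*z^3 - 17*z^2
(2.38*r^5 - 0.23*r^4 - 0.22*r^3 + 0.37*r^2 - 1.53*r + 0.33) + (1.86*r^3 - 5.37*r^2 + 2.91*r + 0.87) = 2.38*r^5 - 0.23*r^4 + 1.64*r^3 - 5.0*r^2 + 1.38*r + 1.2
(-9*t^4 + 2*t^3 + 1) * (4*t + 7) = -36*t^5 - 55*t^4 + 14*t^3 + 4*t + 7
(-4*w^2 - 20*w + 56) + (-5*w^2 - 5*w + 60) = -9*w^2 - 25*w + 116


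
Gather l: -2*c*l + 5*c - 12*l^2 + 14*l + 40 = 5*c - 12*l^2 + l*(14 - 2*c) + 40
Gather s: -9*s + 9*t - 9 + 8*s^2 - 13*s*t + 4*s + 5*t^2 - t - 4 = 8*s^2 + s*(-13*t - 5) + 5*t^2 + 8*t - 13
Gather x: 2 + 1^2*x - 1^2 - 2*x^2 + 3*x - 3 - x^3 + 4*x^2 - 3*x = -x^3 + 2*x^2 + x - 2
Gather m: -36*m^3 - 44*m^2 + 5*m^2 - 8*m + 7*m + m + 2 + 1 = -36*m^3 - 39*m^2 + 3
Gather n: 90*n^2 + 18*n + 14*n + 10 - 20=90*n^2 + 32*n - 10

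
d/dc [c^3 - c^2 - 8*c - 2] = 3*c^2 - 2*c - 8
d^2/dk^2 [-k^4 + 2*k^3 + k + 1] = 12*k*(1 - k)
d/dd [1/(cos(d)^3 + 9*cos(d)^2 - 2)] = 3*(cos(d) + 6)*sin(d)*cos(d)/(cos(d)^3 + 9*cos(d)^2 - 2)^2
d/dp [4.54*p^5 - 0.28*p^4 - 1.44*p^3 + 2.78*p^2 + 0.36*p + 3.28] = 22.7*p^4 - 1.12*p^3 - 4.32*p^2 + 5.56*p + 0.36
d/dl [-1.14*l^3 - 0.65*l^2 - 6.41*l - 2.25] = -3.42*l^2 - 1.3*l - 6.41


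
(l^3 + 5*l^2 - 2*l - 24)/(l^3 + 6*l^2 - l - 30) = (l + 4)/(l + 5)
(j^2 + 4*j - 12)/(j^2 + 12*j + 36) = (j - 2)/(j + 6)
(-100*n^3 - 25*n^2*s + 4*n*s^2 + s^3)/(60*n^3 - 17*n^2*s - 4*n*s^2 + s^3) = (5*n + s)/(-3*n + s)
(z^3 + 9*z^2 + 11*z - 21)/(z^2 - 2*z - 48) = (-z^3 - 9*z^2 - 11*z + 21)/(-z^2 + 2*z + 48)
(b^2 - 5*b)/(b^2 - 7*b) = (b - 5)/(b - 7)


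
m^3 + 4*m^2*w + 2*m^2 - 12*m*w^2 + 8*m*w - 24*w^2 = (m + 2)*(m - 2*w)*(m + 6*w)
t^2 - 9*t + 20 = (t - 5)*(t - 4)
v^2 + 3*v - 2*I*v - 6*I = (v + 3)*(v - 2*I)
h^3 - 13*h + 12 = (h - 3)*(h - 1)*(h + 4)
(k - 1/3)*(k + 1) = k^2 + 2*k/3 - 1/3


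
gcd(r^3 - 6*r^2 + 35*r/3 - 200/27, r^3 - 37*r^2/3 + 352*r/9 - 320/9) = r^2 - 13*r/3 + 40/9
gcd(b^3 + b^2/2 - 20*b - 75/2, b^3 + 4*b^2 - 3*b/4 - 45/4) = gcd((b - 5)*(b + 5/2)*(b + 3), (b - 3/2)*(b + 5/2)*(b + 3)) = b^2 + 11*b/2 + 15/2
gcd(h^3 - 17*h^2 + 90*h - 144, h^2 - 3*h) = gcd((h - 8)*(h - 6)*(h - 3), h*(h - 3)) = h - 3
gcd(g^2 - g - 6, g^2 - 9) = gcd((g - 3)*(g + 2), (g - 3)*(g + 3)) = g - 3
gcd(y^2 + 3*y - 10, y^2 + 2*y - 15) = y + 5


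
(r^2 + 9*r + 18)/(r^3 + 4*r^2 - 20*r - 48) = (r + 3)/(r^2 - 2*r - 8)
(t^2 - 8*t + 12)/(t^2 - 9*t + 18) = (t - 2)/(t - 3)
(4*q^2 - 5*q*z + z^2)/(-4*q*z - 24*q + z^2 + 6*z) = (-q + z)/(z + 6)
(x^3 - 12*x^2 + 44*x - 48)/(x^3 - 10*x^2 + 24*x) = (x - 2)/x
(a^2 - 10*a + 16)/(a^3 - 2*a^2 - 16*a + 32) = (a - 8)/(a^2 - 16)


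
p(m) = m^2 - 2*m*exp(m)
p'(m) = -2*m*exp(m) + 2*m - 2*exp(m)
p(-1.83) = 3.94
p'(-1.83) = -3.39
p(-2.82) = 8.29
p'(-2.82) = -5.42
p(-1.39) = 2.62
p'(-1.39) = -2.59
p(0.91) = -3.69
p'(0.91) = -7.67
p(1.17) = -6.17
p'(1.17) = -11.64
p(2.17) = -33.30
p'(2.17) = -51.19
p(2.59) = -62.34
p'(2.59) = -90.53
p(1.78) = -17.94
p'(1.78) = -29.41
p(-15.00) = 225.00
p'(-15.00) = -30.00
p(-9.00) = 81.00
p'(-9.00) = -18.00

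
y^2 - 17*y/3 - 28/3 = (y - 7)*(y + 4/3)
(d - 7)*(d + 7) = d^2 - 49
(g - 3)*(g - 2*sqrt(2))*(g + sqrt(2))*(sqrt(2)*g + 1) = sqrt(2)*g^4 - 3*sqrt(2)*g^3 - g^3 - 5*sqrt(2)*g^2 + 3*g^2 - 4*g + 15*sqrt(2)*g + 12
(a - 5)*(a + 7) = a^2 + 2*a - 35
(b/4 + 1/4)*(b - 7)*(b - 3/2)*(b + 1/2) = b^4/4 - 7*b^3/4 - 7*b^2/16 + 23*b/8 + 21/16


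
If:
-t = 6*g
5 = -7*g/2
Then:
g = -10/7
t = 60/7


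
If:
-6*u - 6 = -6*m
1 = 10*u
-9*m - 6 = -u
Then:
No Solution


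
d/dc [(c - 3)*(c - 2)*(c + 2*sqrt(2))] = 3*c^2 - 10*c + 4*sqrt(2)*c - 10*sqrt(2) + 6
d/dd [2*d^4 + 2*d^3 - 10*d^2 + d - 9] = 8*d^3 + 6*d^2 - 20*d + 1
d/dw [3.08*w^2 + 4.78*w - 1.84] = 6.16*w + 4.78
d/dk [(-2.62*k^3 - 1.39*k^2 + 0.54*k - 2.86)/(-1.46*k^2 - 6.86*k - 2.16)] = (3.8252*k^4 + 35.9464*k^3 + 27.3014*k^2 - 2.3464*k - 20.786)/(2.1316*k^4 + 20.0312*k^3 + 53.3668*k^2 + 29.6352*k + 4.6656)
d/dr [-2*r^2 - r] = -4*r - 1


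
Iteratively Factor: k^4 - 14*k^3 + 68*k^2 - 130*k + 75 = (k - 3)*(k^3 - 11*k^2 + 35*k - 25) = (k - 5)*(k - 3)*(k^2 - 6*k + 5) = (k - 5)^2*(k - 3)*(k - 1)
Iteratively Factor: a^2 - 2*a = (a)*(a - 2)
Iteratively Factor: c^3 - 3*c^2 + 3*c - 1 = (c - 1)*(c^2 - 2*c + 1) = (c - 1)^2*(c - 1)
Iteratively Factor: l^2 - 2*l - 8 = (l + 2)*(l - 4)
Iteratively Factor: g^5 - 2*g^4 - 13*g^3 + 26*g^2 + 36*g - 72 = (g + 3)*(g^4 - 5*g^3 + 2*g^2 + 20*g - 24) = (g - 3)*(g + 3)*(g^3 - 2*g^2 - 4*g + 8) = (g - 3)*(g + 2)*(g + 3)*(g^2 - 4*g + 4) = (g - 3)*(g - 2)*(g + 2)*(g + 3)*(g - 2)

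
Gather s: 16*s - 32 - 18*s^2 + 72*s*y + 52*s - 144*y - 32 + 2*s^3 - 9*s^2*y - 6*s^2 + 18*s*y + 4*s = 2*s^3 + s^2*(-9*y - 24) + s*(90*y + 72) - 144*y - 64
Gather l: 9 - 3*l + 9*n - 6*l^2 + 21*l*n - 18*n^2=-6*l^2 + l*(21*n - 3) - 18*n^2 + 9*n + 9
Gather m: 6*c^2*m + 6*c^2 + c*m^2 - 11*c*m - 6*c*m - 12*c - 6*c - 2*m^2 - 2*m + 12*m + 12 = 6*c^2 - 18*c + m^2*(c - 2) + m*(6*c^2 - 17*c + 10) + 12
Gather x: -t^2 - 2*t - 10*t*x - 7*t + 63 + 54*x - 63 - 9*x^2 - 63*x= -t^2 - 9*t - 9*x^2 + x*(-10*t - 9)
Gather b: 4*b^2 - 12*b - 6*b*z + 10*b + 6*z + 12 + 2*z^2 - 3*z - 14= 4*b^2 + b*(-6*z - 2) + 2*z^2 + 3*z - 2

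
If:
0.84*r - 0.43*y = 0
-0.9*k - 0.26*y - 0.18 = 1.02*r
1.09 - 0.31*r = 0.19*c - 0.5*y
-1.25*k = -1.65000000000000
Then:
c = 2.59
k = 1.32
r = -0.90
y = -1.75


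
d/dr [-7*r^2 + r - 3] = 1 - 14*r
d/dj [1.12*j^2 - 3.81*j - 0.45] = 2.24*j - 3.81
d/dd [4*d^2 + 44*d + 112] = 8*d + 44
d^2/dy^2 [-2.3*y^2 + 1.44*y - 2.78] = -4.60000000000000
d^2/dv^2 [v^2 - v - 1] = 2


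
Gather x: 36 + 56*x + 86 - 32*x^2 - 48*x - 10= -32*x^2 + 8*x + 112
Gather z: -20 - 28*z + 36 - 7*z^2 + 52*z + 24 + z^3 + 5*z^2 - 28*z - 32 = z^3 - 2*z^2 - 4*z + 8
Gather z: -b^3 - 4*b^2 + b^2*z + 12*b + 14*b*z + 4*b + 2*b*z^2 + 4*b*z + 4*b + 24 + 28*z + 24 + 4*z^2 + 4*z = -b^3 - 4*b^2 + 20*b + z^2*(2*b + 4) + z*(b^2 + 18*b + 32) + 48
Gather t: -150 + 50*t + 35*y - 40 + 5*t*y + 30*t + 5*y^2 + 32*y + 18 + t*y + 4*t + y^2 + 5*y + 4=t*(6*y + 84) + 6*y^2 + 72*y - 168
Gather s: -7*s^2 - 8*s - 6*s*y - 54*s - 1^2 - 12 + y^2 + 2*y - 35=-7*s^2 + s*(-6*y - 62) + y^2 + 2*y - 48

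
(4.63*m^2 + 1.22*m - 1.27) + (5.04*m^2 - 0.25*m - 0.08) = 9.67*m^2 + 0.97*m - 1.35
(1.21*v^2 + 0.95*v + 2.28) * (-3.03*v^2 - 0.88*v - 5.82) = -3.6663*v^4 - 3.9433*v^3 - 14.7866*v^2 - 7.5354*v - 13.2696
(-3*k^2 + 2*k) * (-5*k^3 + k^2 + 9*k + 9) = 15*k^5 - 13*k^4 - 25*k^3 - 9*k^2 + 18*k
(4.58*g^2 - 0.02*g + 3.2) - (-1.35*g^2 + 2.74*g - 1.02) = 5.93*g^2 - 2.76*g + 4.22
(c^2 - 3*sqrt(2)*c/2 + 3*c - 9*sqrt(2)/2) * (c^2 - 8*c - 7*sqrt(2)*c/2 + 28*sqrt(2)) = c^4 - 5*sqrt(2)*c^3 - 5*c^3 - 27*c^2/2 + 25*sqrt(2)*c^2 - 105*c/2 + 120*sqrt(2)*c - 252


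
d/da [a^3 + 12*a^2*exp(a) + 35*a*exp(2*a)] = 12*a^2*exp(a) + 3*a^2 + 70*a*exp(2*a) + 24*a*exp(a) + 35*exp(2*a)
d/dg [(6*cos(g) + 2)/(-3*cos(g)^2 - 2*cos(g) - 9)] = 2*(9*sin(g)^2 - 6*cos(g) + 16)*sin(g)/(3*cos(g)^2 + 2*cos(g) + 9)^2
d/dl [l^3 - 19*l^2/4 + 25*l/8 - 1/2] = 3*l^2 - 19*l/2 + 25/8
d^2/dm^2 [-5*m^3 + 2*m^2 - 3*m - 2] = 4 - 30*m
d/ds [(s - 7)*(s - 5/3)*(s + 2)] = 3*s^2 - 40*s/3 - 17/3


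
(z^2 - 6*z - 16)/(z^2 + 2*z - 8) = (z^2 - 6*z - 16)/(z^2 + 2*z - 8)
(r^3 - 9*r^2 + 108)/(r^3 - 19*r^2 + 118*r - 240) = (r^2 - 3*r - 18)/(r^2 - 13*r + 40)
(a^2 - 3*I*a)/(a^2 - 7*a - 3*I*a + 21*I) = a/(a - 7)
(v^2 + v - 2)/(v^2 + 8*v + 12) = (v - 1)/(v + 6)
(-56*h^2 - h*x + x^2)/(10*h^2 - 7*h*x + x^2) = (-56*h^2 - h*x + x^2)/(10*h^2 - 7*h*x + x^2)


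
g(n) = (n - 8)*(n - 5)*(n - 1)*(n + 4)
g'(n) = (n - 8)*(n - 5)*(n - 1) + (n - 8)*(n - 5)*(n + 4) + (n - 8)*(n - 1)*(n + 4) + (n - 5)*(n - 1)*(n + 4)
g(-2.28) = -422.21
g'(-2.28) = -17.68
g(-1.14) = -343.47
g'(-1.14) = 133.93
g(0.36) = -98.92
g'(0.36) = 166.14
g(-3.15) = -320.55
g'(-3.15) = -231.80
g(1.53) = 65.80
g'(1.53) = 106.92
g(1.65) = 78.12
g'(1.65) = 98.39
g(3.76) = 112.61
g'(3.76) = -62.06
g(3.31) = 133.84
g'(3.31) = -31.48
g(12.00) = 4928.00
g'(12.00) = 2692.00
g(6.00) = -100.00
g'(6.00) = -80.00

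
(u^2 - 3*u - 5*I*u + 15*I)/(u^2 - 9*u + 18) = (u - 5*I)/(u - 6)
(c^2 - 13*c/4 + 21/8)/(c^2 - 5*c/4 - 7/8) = (2*c - 3)/(2*c + 1)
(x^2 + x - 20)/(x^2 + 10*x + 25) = (x - 4)/(x + 5)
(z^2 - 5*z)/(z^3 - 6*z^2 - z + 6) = z*(z - 5)/(z^3 - 6*z^2 - z + 6)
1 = 1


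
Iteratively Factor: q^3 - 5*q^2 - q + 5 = (q - 5)*(q^2 - 1) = (q - 5)*(q - 1)*(q + 1)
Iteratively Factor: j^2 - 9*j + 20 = (j - 4)*(j - 5)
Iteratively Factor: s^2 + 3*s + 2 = (s + 1)*(s + 2)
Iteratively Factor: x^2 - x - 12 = (x + 3)*(x - 4)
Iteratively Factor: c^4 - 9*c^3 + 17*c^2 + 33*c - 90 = (c + 2)*(c^3 - 11*c^2 + 39*c - 45) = (c - 3)*(c + 2)*(c^2 - 8*c + 15) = (c - 5)*(c - 3)*(c + 2)*(c - 3)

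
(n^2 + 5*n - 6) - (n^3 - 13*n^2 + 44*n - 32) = -n^3 + 14*n^2 - 39*n + 26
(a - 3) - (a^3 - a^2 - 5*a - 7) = -a^3 + a^2 + 6*a + 4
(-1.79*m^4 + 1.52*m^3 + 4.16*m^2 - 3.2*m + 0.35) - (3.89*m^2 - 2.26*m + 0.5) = -1.79*m^4 + 1.52*m^3 + 0.27*m^2 - 0.94*m - 0.15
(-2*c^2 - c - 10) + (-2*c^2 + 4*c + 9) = -4*c^2 + 3*c - 1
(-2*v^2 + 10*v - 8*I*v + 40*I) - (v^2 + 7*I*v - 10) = -3*v^2 + 10*v - 15*I*v + 10 + 40*I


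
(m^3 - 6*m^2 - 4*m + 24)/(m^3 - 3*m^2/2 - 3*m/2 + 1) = 2*(m^2 - 4*m - 12)/(2*m^2 + m - 1)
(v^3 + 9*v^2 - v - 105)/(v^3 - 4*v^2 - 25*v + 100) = (v^2 + 4*v - 21)/(v^2 - 9*v + 20)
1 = 1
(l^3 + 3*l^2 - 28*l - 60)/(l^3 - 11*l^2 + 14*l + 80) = (l + 6)/(l - 8)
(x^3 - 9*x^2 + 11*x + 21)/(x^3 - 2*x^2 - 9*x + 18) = (x^2 - 6*x - 7)/(x^2 + x - 6)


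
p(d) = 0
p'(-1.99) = 0.00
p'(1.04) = 0.00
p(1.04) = 0.00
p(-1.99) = 0.00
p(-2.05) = 0.00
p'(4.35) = 0.00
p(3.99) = 0.00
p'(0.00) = 0.00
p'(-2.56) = 0.00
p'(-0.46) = 0.00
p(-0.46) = 0.00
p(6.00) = 0.00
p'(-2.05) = 0.00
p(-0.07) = 0.00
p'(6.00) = 0.00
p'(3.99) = 0.00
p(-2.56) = 0.00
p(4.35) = 0.00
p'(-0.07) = 0.00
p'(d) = 0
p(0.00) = 0.00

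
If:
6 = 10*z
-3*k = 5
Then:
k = -5/3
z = 3/5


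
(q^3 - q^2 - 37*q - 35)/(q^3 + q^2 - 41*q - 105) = (q + 1)/(q + 3)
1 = 1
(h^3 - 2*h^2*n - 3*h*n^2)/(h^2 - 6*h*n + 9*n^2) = h*(h + n)/(h - 3*n)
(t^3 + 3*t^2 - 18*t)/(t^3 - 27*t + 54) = t/(t - 3)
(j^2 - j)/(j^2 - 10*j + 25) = j*(j - 1)/(j^2 - 10*j + 25)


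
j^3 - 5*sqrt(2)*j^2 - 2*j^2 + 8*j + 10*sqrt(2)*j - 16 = (j - 2)*(j - 4*sqrt(2))*(j - sqrt(2))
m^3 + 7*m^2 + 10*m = m*(m + 2)*(m + 5)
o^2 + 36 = (o - 6*I)*(o + 6*I)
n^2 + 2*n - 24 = (n - 4)*(n + 6)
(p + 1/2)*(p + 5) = p^2 + 11*p/2 + 5/2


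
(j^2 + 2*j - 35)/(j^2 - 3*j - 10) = (j + 7)/(j + 2)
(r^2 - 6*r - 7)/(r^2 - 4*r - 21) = (r + 1)/(r + 3)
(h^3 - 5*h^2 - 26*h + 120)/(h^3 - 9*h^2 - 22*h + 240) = (h - 4)/(h - 8)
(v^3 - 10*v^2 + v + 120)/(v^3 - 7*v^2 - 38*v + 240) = (v + 3)/(v + 6)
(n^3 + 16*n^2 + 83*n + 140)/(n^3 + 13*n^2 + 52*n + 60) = (n^2 + 11*n + 28)/(n^2 + 8*n + 12)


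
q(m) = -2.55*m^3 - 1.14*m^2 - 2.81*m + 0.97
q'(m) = -7.65*m^2 - 2.28*m - 2.81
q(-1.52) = 11.56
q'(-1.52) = -17.02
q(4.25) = -227.32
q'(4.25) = -150.68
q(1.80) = -22.65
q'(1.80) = -31.70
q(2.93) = -81.19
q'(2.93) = -75.16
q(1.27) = -9.66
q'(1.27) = -18.04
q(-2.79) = 55.32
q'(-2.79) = -56.00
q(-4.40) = 208.48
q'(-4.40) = -140.88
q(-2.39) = 35.99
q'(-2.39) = -41.06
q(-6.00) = 527.59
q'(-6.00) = -264.53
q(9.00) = -1975.61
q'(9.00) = -642.98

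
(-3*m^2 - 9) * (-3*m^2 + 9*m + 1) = 9*m^4 - 27*m^3 + 24*m^2 - 81*m - 9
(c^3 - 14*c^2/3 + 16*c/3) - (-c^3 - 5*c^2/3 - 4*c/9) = 2*c^3 - 3*c^2 + 52*c/9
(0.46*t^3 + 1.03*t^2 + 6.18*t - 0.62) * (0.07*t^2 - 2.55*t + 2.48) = 0.0322*t^5 - 1.1009*t^4 - 1.0531*t^3 - 13.248*t^2 + 16.9074*t - 1.5376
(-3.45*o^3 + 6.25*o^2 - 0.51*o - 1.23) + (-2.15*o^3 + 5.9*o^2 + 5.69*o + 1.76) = -5.6*o^3 + 12.15*o^2 + 5.18*o + 0.53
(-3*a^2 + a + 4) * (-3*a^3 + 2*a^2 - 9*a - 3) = 9*a^5 - 9*a^4 + 17*a^3 + 8*a^2 - 39*a - 12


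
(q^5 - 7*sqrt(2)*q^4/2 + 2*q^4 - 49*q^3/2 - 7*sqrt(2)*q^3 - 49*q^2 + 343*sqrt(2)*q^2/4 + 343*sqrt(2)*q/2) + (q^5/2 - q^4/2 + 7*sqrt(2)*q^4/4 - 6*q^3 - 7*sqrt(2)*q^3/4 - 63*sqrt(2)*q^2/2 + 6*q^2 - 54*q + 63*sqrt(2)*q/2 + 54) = 3*q^5/2 - 7*sqrt(2)*q^4/4 + 3*q^4/2 - 61*q^3/2 - 35*sqrt(2)*q^3/4 - 43*q^2 + 217*sqrt(2)*q^2/4 - 54*q + 203*sqrt(2)*q + 54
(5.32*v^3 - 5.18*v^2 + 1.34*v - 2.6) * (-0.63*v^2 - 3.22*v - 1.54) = -3.3516*v^5 - 13.867*v^4 + 7.6426*v^3 + 5.3004*v^2 + 6.3084*v + 4.004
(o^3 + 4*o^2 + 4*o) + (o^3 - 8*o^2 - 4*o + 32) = 2*o^3 - 4*o^2 + 32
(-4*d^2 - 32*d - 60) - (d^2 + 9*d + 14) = -5*d^2 - 41*d - 74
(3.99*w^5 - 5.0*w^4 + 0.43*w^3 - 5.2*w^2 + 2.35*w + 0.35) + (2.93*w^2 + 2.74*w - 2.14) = 3.99*w^5 - 5.0*w^4 + 0.43*w^3 - 2.27*w^2 + 5.09*w - 1.79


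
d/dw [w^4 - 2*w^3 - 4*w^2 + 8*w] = 4*w^3 - 6*w^2 - 8*w + 8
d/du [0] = 0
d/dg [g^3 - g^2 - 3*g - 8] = 3*g^2 - 2*g - 3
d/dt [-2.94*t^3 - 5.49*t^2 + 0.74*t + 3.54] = -8.82*t^2 - 10.98*t + 0.74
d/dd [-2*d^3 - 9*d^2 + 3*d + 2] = -6*d^2 - 18*d + 3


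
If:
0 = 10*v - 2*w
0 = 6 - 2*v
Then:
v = 3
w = 15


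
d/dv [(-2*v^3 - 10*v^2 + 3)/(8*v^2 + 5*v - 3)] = (-16*v^4 - 20*v^3 - 32*v^2 + 12*v - 15)/(64*v^4 + 80*v^3 - 23*v^2 - 30*v + 9)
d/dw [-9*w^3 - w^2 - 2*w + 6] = -27*w^2 - 2*w - 2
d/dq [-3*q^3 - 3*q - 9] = -9*q^2 - 3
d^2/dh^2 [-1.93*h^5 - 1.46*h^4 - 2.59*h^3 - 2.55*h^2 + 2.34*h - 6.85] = -38.6*h^3 - 17.52*h^2 - 15.54*h - 5.1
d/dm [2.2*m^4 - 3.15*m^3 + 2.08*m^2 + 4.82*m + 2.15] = 8.8*m^3 - 9.45*m^2 + 4.16*m + 4.82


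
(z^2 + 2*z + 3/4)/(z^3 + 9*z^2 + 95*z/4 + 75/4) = (2*z + 1)/(2*z^2 + 15*z + 25)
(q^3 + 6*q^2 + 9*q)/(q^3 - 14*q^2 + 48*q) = (q^2 + 6*q + 9)/(q^2 - 14*q + 48)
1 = 1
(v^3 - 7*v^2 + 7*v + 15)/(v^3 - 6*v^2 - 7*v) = (v^2 - 8*v + 15)/(v*(v - 7))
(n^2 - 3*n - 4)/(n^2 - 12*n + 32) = (n + 1)/(n - 8)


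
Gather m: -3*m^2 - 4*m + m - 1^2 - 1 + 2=-3*m^2 - 3*m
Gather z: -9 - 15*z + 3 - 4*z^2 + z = -4*z^2 - 14*z - 6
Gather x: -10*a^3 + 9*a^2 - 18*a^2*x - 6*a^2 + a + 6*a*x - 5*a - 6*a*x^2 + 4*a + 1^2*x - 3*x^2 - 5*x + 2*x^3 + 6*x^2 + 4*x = -10*a^3 + 3*a^2 + 2*x^3 + x^2*(3 - 6*a) + x*(-18*a^2 + 6*a)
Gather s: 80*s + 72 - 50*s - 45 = 30*s + 27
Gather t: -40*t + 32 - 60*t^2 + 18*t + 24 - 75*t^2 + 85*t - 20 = -135*t^2 + 63*t + 36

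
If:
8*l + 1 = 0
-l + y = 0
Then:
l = -1/8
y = -1/8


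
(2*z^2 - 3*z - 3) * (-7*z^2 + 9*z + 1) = -14*z^4 + 39*z^3 - 4*z^2 - 30*z - 3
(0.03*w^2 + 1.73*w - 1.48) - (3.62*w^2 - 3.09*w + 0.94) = -3.59*w^2 + 4.82*w - 2.42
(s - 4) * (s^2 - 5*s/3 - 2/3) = s^3 - 17*s^2/3 + 6*s + 8/3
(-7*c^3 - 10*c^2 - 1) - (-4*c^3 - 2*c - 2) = -3*c^3 - 10*c^2 + 2*c + 1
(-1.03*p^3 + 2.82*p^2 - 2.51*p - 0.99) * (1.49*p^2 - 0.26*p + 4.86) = -1.5347*p^5 + 4.4696*p^4 - 9.4789*p^3 + 12.8827*p^2 - 11.9412*p - 4.8114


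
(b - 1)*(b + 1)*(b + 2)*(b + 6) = b^4 + 8*b^3 + 11*b^2 - 8*b - 12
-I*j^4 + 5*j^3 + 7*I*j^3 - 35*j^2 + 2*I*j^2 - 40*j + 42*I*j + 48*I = (j - 8)*(j - I)*(j + 6*I)*(-I*j - I)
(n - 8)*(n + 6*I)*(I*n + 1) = I*n^3 - 5*n^2 - 8*I*n^2 + 40*n + 6*I*n - 48*I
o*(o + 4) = o^2 + 4*o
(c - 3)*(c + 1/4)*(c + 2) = c^3 - 3*c^2/4 - 25*c/4 - 3/2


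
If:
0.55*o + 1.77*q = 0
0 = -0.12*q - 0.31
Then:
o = 8.31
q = -2.58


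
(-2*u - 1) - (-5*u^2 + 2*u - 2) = 5*u^2 - 4*u + 1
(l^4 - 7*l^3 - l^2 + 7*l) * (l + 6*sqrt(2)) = l^5 - 7*l^4 + 6*sqrt(2)*l^4 - 42*sqrt(2)*l^3 - l^3 - 6*sqrt(2)*l^2 + 7*l^2 + 42*sqrt(2)*l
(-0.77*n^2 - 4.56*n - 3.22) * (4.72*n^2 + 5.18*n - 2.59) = -3.6344*n^4 - 25.5118*n^3 - 36.8249*n^2 - 4.8692*n + 8.3398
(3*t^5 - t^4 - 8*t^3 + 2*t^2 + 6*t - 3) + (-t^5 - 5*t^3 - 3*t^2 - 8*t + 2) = 2*t^5 - t^4 - 13*t^3 - t^2 - 2*t - 1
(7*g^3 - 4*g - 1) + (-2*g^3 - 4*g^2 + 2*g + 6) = 5*g^3 - 4*g^2 - 2*g + 5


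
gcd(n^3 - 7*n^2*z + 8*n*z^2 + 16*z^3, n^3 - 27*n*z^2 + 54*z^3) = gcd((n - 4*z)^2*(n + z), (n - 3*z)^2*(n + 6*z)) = 1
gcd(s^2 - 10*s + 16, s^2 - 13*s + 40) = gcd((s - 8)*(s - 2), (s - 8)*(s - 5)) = s - 8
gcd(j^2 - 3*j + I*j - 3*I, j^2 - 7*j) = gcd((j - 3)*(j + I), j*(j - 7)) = 1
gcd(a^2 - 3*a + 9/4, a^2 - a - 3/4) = a - 3/2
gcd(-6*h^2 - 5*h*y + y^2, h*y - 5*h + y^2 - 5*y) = h + y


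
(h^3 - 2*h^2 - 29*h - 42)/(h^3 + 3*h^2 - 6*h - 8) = (h^3 - 2*h^2 - 29*h - 42)/(h^3 + 3*h^2 - 6*h - 8)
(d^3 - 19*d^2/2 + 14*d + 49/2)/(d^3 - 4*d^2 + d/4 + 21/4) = 2*(d - 7)/(2*d - 3)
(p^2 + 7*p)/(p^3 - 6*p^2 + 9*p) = (p + 7)/(p^2 - 6*p + 9)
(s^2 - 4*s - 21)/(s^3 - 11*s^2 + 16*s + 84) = (s + 3)/(s^2 - 4*s - 12)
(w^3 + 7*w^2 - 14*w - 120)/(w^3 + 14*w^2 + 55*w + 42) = (w^2 + w - 20)/(w^2 + 8*w + 7)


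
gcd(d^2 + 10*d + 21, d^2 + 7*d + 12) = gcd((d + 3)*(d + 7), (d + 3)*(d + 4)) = d + 3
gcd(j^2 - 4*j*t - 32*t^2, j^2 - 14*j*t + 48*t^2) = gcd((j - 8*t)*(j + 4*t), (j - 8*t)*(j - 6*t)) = -j + 8*t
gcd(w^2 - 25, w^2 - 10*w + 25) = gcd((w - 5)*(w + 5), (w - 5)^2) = w - 5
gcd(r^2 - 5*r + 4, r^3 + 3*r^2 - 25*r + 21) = r - 1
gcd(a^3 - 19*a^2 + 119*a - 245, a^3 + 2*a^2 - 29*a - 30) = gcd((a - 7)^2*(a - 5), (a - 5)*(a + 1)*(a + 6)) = a - 5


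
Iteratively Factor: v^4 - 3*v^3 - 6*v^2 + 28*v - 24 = (v - 2)*(v^3 - v^2 - 8*v + 12) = (v - 2)*(v + 3)*(v^2 - 4*v + 4) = (v - 2)^2*(v + 3)*(v - 2)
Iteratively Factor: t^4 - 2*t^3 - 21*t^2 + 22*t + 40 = (t + 1)*(t^3 - 3*t^2 - 18*t + 40) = (t + 1)*(t + 4)*(t^2 - 7*t + 10) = (t - 5)*(t + 1)*(t + 4)*(t - 2)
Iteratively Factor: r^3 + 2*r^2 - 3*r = (r + 3)*(r^2 - r) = (r - 1)*(r + 3)*(r)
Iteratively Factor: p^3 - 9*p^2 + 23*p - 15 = (p - 5)*(p^2 - 4*p + 3) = (p - 5)*(p - 3)*(p - 1)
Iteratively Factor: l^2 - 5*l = (l - 5)*(l)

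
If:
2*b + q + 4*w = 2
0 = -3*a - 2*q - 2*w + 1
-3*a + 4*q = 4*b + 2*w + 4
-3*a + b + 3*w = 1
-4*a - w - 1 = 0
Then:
No Solution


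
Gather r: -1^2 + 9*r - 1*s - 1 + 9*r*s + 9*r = r*(9*s + 18) - s - 2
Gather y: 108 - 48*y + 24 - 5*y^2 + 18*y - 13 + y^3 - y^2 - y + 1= y^3 - 6*y^2 - 31*y + 120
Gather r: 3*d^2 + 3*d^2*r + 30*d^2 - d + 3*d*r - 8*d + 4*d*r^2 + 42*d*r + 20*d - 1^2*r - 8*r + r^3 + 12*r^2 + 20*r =33*d^2 + 11*d + r^3 + r^2*(4*d + 12) + r*(3*d^2 + 45*d + 11)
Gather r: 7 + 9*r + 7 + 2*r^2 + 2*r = 2*r^2 + 11*r + 14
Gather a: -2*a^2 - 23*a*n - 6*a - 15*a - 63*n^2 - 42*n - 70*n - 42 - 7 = -2*a^2 + a*(-23*n - 21) - 63*n^2 - 112*n - 49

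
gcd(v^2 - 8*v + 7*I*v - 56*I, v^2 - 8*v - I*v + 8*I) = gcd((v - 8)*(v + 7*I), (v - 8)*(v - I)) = v - 8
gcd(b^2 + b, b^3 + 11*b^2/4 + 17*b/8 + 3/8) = b + 1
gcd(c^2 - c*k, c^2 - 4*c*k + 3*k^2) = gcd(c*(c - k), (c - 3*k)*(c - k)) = c - k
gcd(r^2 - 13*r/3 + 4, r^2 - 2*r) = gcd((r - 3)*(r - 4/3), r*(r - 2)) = 1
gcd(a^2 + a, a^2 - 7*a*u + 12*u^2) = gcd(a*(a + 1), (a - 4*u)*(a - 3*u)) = 1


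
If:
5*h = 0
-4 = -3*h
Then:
No Solution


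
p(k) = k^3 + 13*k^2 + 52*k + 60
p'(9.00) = 529.00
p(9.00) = 2310.00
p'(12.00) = 796.00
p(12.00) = 4284.00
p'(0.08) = 54.10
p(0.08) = 64.24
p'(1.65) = 103.07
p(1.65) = 185.68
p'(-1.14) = 26.26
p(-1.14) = 16.13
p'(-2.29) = 8.19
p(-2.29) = -2.92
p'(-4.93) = -3.27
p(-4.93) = -0.22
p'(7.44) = 411.50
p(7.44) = 1578.31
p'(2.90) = 152.63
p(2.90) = 344.52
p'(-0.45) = 40.91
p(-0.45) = 39.14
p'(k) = 3*k^2 + 26*k + 52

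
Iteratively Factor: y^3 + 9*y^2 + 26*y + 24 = (y + 2)*(y^2 + 7*y + 12) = (y + 2)*(y + 4)*(y + 3)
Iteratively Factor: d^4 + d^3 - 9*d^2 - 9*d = (d - 3)*(d^3 + 4*d^2 + 3*d) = (d - 3)*(d + 3)*(d^2 + d) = d*(d - 3)*(d + 3)*(d + 1)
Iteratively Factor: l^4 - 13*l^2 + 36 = (l - 3)*(l^3 + 3*l^2 - 4*l - 12) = (l - 3)*(l + 3)*(l^2 - 4) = (l - 3)*(l + 2)*(l + 3)*(l - 2)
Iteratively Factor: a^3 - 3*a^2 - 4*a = (a - 4)*(a^2 + a) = (a - 4)*(a + 1)*(a)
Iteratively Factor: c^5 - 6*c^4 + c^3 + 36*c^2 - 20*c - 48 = (c - 3)*(c^4 - 3*c^3 - 8*c^2 + 12*c + 16) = (c - 4)*(c - 3)*(c^3 + c^2 - 4*c - 4) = (c - 4)*(c - 3)*(c - 2)*(c^2 + 3*c + 2) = (c - 4)*(c - 3)*(c - 2)*(c + 2)*(c + 1)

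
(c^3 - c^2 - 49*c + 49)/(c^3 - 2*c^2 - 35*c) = (c^2 + 6*c - 7)/(c*(c + 5))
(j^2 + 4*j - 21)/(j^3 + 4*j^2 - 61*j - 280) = (j - 3)/(j^2 - 3*j - 40)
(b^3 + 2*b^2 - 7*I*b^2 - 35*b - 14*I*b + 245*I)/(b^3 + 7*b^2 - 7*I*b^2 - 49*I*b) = (b - 5)/b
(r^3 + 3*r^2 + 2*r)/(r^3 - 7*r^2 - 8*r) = (r + 2)/(r - 8)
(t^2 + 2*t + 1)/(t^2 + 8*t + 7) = (t + 1)/(t + 7)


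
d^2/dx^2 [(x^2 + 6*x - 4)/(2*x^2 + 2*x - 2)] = (5*x^3 - 9*x^2 + 6*x - 1)/(x^6 + 3*x^5 - 5*x^3 + 3*x - 1)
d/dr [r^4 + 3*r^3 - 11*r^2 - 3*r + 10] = 4*r^3 + 9*r^2 - 22*r - 3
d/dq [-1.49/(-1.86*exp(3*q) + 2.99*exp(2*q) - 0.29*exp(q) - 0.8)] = (-8.3142*exp(2*q) + 8.9102*exp(q) - 0.4321)*exp(q)/(1.86*exp(3*q) - 2.99*exp(2*q) + 0.29*exp(q) + 0.8)^2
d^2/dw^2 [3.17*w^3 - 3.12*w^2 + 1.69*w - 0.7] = 19.02*w - 6.24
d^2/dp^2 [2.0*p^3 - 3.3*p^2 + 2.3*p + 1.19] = 12.0*p - 6.6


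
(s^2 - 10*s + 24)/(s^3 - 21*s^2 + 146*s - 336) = (s - 4)/(s^2 - 15*s + 56)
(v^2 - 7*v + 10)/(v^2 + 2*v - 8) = (v - 5)/(v + 4)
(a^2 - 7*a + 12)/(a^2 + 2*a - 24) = (a - 3)/(a + 6)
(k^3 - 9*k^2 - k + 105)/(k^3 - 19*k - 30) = (k - 7)/(k + 2)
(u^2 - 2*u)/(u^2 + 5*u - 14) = u/(u + 7)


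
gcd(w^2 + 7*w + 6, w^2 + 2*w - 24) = w + 6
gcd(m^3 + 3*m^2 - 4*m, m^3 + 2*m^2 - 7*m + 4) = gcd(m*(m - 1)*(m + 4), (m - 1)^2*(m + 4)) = m^2 + 3*m - 4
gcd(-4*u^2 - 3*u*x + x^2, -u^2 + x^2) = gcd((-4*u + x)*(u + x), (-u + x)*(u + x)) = u + x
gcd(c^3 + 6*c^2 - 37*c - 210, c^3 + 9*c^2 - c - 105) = c^2 + 12*c + 35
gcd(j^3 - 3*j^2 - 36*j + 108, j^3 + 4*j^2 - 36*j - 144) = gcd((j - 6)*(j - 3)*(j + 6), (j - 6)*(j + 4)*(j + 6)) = j^2 - 36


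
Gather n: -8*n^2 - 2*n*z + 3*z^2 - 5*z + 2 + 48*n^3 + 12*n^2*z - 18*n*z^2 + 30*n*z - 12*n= 48*n^3 + n^2*(12*z - 8) + n*(-18*z^2 + 28*z - 12) + 3*z^2 - 5*z + 2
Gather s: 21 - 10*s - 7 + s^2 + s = s^2 - 9*s + 14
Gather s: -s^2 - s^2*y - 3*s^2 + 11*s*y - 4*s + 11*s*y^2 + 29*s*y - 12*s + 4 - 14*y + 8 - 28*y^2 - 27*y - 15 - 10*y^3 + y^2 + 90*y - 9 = s^2*(-y - 4) + s*(11*y^2 + 40*y - 16) - 10*y^3 - 27*y^2 + 49*y - 12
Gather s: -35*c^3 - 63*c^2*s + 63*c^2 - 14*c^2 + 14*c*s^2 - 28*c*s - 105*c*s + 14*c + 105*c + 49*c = -35*c^3 + 49*c^2 + 14*c*s^2 + 168*c + s*(-63*c^2 - 133*c)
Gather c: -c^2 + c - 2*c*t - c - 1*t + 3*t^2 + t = -c^2 - 2*c*t + 3*t^2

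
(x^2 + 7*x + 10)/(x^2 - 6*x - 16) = (x + 5)/(x - 8)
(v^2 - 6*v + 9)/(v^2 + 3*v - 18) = (v - 3)/(v + 6)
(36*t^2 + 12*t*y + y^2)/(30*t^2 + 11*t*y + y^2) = (6*t + y)/(5*t + y)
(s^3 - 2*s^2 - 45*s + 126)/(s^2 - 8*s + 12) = (s^2 + 4*s - 21)/(s - 2)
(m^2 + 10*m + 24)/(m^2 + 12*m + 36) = (m + 4)/(m + 6)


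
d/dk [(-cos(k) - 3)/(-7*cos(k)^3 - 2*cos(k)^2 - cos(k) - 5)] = (45*cos(k) + 65*cos(2*k) + 7*cos(3*k) + 61)*sin(k)/(2*(7*cos(k)^3 + 2*cos(k)^2 + cos(k) + 5)^2)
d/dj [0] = 0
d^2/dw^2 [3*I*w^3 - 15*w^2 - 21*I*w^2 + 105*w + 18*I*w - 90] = 18*I*w - 30 - 42*I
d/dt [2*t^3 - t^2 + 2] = 2*t*(3*t - 1)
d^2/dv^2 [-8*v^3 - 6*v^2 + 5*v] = -48*v - 12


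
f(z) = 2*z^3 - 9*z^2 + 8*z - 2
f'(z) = 6*z^2 - 18*z + 8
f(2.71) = -6.61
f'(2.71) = 3.28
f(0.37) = -0.17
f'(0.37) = 2.16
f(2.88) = -5.83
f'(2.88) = 5.93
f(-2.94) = -154.14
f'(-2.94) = 112.78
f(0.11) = -1.23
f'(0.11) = 6.09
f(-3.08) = -170.45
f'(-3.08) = 120.36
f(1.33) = -2.57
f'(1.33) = -5.33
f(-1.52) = -41.98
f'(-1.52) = 49.22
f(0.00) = -2.00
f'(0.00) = 8.00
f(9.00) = 799.00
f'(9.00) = 332.00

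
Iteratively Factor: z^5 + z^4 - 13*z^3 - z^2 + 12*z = (z + 1)*(z^4 - 13*z^2 + 12*z) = z*(z + 1)*(z^3 - 13*z + 12) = z*(z - 1)*(z + 1)*(z^2 + z - 12) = z*(z - 1)*(z + 1)*(z + 4)*(z - 3)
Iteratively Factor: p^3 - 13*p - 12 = (p + 1)*(p^2 - p - 12) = (p + 1)*(p + 3)*(p - 4)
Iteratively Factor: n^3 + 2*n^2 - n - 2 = (n + 2)*(n^2 - 1) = (n - 1)*(n + 2)*(n + 1)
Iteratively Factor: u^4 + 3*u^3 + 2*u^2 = (u)*(u^3 + 3*u^2 + 2*u) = u^2*(u^2 + 3*u + 2) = u^2*(u + 1)*(u + 2)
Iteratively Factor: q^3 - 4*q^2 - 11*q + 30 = (q - 5)*(q^2 + q - 6) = (q - 5)*(q - 2)*(q + 3)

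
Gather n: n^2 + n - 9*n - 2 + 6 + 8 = n^2 - 8*n + 12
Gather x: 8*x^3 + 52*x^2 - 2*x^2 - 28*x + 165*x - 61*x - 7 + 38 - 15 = 8*x^3 + 50*x^2 + 76*x + 16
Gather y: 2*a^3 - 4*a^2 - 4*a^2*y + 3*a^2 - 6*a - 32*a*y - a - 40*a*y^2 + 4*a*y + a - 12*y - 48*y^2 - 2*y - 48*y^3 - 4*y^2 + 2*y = 2*a^3 - a^2 - 6*a - 48*y^3 + y^2*(-40*a - 52) + y*(-4*a^2 - 28*a - 12)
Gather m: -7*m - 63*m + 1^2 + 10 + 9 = 20 - 70*m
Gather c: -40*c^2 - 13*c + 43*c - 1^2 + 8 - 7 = -40*c^2 + 30*c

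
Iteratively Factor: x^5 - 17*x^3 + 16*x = (x - 1)*(x^4 + x^3 - 16*x^2 - 16*x) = (x - 4)*(x - 1)*(x^3 + 5*x^2 + 4*x) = (x - 4)*(x - 1)*(x + 1)*(x^2 + 4*x) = (x - 4)*(x - 1)*(x + 1)*(x + 4)*(x)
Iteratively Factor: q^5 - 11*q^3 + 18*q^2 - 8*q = (q - 1)*(q^4 + q^3 - 10*q^2 + 8*q) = (q - 1)^2*(q^3 + 2*q^2 - 8*q) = (q - 1)^2*(q + 4)*(q^2 - 2*q) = q*(q - 1)^2*(q + 4)*(q - 2)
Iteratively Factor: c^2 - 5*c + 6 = (c - 3)*(c - 2)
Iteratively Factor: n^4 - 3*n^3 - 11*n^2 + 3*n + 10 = (n - 1)*(n^3 - 2*n^2 - 13*n - 10) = (n - 1)*(n + 2)*(n^2 - 4*n - 5) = (n - 1)*(n + 1)*(n + 2)*(n - 5)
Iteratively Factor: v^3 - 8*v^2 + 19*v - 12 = (v - 4)*(v^2 - 4*v + 3) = (v - 4)*(v - 1)*(v - 3)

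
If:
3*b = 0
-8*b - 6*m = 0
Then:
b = 0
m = 0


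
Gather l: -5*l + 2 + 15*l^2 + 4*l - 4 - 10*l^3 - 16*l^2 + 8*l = -10*l^3 - l^2 + 7*l - 2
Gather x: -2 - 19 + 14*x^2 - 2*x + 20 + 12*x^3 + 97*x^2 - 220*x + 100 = 12*x^3 + 111*x^2 - 222*x + 99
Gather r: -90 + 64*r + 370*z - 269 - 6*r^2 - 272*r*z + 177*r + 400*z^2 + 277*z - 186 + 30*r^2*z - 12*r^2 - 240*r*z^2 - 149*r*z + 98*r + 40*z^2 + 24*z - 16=r^2*(30*z - 18) + r*(-240*z^2 - 421*z + 339) + 440*z^2 + 671*z - 561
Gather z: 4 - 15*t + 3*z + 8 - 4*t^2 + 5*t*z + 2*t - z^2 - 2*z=-4*t^2 - 13*t - z^2 + z*(5*t + 1) + 12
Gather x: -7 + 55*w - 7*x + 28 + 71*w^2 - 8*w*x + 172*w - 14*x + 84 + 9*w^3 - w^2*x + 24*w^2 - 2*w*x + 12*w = 9*w^3 + 95*w^2 + 239*w + x*(-w^2 - 10*w - 21) + 105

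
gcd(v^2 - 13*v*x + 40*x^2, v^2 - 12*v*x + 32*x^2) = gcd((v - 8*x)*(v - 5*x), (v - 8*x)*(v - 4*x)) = -v + 8*x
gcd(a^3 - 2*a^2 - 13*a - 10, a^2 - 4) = a + 2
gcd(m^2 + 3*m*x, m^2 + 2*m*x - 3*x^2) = m + 3*x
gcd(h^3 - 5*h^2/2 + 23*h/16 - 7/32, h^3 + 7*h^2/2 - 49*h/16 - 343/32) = h - 7/4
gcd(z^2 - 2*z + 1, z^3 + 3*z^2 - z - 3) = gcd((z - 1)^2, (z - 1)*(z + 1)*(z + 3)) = z - 1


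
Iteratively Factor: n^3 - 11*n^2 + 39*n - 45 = (n - 5)*(n^2 - 6*n + 9) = (n - 5)*(n - 3)*(n - 3)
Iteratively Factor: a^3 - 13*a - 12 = (a + 1)*(a^2 - a - 12) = (a - 4)*(a + 1)*(a + 3)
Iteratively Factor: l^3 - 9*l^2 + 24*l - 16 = (l - 1)*(l^2 - 8*l + 16) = (l - 4)*(l - 1)*(l - 4)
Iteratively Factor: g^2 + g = (g)*(g + 1)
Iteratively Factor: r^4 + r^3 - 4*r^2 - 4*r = (r + 2)*(r^3 - r^2 - 2*r) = (r + 1)*(r + 2)*(r^2 - 2*r) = r*(r + 1)*(r + 2)*(r - 2)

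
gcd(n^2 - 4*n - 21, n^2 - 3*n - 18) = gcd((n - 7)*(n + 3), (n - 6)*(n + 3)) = n + 3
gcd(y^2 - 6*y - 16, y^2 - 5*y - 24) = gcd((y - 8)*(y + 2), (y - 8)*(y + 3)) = y - 8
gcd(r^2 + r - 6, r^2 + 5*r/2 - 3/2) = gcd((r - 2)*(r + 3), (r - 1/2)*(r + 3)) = r + 3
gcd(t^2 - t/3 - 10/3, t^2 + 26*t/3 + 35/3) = t + 5/3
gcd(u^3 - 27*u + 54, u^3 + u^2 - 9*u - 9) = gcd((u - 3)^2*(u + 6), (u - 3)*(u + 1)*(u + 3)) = u - 3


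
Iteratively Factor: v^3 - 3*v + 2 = (v - 1)*(v^2 + v - 2) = (v - 1)^2*(v + 2)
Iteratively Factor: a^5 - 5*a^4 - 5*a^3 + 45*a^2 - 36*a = (a + 3)*(a^4 - 8*a^3 + 19*a^2 - 12*a) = (a - 1)*(a + 3)*(a^3 - 7*a^2 + 12*a) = a*(a - 1)*(a + 3)*(a^2 - 7*a + 12) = a*(a - 4)*(a - 1)*(a + 3)*(a - 3)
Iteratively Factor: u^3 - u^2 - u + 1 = (u + 1)*(u^2 - 2*u + 1) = (u - 1)*(u + 1)*(u - 1)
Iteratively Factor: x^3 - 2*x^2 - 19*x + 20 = (x - 5)*(x^2 + 3*x - 4) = (x - 5)*(x + 4)*(x - 1)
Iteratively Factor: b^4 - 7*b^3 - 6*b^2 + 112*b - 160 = (b - 5)*(b^3 - 2*b^2 - 16*b + 32) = (b - 5)*(b - 2)*(b^2 - 16) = (b - 5)*(b - 2)*(b + 4)*(b - 4)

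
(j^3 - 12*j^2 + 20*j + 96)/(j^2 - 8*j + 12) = (j^2 - 6*j - 16)/(j - 2)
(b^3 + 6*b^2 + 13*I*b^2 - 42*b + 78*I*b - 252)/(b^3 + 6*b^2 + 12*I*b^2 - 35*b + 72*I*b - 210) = (b + 6*I)/(b + 5*I)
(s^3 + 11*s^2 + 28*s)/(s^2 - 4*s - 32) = s*(s + 7)/(s - 8)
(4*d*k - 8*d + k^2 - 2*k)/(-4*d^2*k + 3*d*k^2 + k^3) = (2 - k)/(k*(d - k))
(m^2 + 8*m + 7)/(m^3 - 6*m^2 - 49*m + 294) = (m + 1)/(m^2 - 13*m + 42)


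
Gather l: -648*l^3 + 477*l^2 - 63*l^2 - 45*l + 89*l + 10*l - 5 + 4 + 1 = -648*l^3 + 414*l^2 + 54*l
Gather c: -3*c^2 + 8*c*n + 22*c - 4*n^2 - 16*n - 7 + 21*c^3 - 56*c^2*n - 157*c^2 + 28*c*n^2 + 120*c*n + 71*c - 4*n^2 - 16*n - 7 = 21*c^3 + c^2*(-56*n - 160) + c*(28*n^2 + 128*n + 93) - 8*n^2 - 32*n - 14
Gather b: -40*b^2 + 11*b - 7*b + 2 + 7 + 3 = -40*b^2 + 4*b + 12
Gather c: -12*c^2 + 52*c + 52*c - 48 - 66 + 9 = -12*c^2 + 104*c - 105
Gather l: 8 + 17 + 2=27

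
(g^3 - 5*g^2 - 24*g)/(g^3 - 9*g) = (g - 8)/(g - 3)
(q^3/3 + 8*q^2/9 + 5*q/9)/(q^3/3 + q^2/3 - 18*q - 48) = q*(3*q^2 + 8*q + 5)/(3*(q^3 + q^2 - 54*q - 144))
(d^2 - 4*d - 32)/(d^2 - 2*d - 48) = (d + 4)/(d + 6)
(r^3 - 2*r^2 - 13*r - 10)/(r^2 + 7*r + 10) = (r^2 - 4*r - 5)/(r + 5)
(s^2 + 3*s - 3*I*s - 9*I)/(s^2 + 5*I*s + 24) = (s + 3)/(s + 8*I)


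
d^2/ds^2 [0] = 0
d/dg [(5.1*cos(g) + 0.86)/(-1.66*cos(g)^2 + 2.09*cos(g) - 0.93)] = (-8.466*cos(g)^2 - 2.8552*cos(g) + 6.5404)*sin(g)/(2.7556*cos(g)^4 - 6.9388*cos(g)^3 + 7.4557*cos(g)^2 - 3.8874*cos(g) + 0.8649)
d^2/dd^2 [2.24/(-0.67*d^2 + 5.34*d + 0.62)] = (-2.011072*d^2 + 16.028544*d + 2.24*(1.34*d - 5.34)*(2.68*d - 10.68) + 1.860992)/(-0.67*d^2 + 5.34*d + 0.62)^3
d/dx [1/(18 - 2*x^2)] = x/(x^2 - 9)^2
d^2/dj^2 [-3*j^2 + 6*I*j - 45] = -6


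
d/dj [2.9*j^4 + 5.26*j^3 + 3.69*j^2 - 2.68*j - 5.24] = 11.6*j^3 + 15.78*j^2 + 7.38*j - 2.68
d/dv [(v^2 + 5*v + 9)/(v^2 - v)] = 3*(-2*v^2 - 6*v + 3)/(v^2*(v^2 - 2*v + 1))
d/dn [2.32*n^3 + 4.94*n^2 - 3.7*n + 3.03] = 6.96*n^2 + 9.88*n - 3.7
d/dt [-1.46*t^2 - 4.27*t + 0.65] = -2.92*t - 4.27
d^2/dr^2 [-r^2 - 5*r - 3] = -2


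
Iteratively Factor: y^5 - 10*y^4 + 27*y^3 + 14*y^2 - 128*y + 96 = (y - 1)*(y^4 - 9*y^3 + 18*y^2 + 32*y - 96) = (y - 4)*(y - 1)*(y^3 - 5*y^2 - 2*y + 24) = (y - 4)*(y - 3)*(y - 1)*(y^2 - 2*y - 8) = (y - 4)*(y - 3)*(y - 1)*(y + 2)*(y - 4)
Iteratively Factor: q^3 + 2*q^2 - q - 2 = (q - 1)*(q^2 + 3*q + 2) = (q - 1)*(q + 2)*(q + 1)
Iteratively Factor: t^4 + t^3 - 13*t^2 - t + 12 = (t + 4)*(t^3 - 3*t^2 - t + 3) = (t - 3)*(t + 4)*(t^2 - 1) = (t - 3)*(t - 1)*(t + 4)*(t + 1)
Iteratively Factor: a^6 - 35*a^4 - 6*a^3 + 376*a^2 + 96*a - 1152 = (a - 4)*(a^5 + 4*a^4 - 19*a^3 - 82*a^2 + 48*a + 288) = (a - 4)*(a + 4)*(a^4 - 19*a^2 - 6*a + 72) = (a - 4)^2*(a + 4)*(a^3 + 4*a^2 - 3*a - 18) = (a - 4)^2*(a + 3)*(a + 4)*(a^2 + a - 6) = (a - 4)^2*(a + 3)^2*(a + 4)*(a - 2)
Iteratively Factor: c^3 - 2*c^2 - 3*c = (c - 3)*(c^2 + c) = c*(c - 3)*(c + 1)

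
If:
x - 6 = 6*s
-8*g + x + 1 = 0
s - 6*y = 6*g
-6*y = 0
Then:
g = -1/4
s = -3/2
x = -3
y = 0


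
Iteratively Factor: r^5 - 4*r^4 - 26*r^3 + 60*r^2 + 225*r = (r - 5)*(r^4 + r^3 - 21*r^2 - 45*r) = (r - 5)*(r + 3)*(r^3 - 2*r^2 - 15*r) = r*(r - 5)*(r + 3)*(r^2 - 2*r - 15) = r*(r - 5)*(r + 3)^2*(r - 5)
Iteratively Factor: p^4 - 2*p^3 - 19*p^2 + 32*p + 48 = (p + 1)*(p^3 - 3*p^2 - 16*p + 48) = (p + 1)*(p + 4)*(p^2 - 7*p + 12) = (p - 3)*(p + 1)*(p + 4)*(p - 4)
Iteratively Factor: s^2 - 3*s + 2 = (s - 2)*(s - 1)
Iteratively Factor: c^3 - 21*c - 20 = (c + 4)*(c^2 - 4*c - 5) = (c + 1)*(c + 4)*(c - 5)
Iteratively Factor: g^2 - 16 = (g + 4)*(g - 4)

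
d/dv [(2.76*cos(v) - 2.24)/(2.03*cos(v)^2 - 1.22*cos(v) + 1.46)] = (5.6028*cos(v)^2 - 9.0944*cos(v) - 1.2968)*sin(v)/(4.1209*cos(v)^4 - 4.9532*cos(v)^3 + 7.416*cos(v)^2 - 3.5624*cos(v) + 2.1316)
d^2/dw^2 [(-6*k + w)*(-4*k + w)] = 2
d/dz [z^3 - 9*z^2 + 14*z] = 3*z^2 - 18*z + 14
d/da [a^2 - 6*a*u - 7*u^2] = 2*a - 6*u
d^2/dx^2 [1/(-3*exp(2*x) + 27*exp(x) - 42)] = (-2*(2*exp(x) - 9)^2*exp(x) + (4*exp(x) - 9)*(exp(2*x) - 9*exp(x) + 14))*exp(x)/(3*(exp(2*x) - 9*exp(x) + 14)^3)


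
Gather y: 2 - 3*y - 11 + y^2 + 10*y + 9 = y^2 + 7*y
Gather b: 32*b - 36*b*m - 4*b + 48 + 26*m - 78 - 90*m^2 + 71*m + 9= b*(28 - 36*m) - 90*m^2 + 97*m - 21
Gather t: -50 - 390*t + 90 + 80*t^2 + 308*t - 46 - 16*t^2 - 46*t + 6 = 64*t^2 - 128*t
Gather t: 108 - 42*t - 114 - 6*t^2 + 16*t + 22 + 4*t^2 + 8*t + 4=-2*t^2 - 18*t + 20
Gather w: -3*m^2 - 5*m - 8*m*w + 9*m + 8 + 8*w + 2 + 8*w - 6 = -3*m^2 + 4*m + w*(16 - 8*m) + 4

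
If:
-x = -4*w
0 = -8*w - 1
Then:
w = -1/8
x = -1/2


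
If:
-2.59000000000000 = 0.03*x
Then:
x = -86.33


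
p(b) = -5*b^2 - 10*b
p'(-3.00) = 20.00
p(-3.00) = -15.00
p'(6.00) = -70.00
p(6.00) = -240.00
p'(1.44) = -24.40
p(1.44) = -24.77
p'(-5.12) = 41.20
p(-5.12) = -79.87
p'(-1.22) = 2.20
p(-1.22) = 4.76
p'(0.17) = -11.70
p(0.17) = -1.84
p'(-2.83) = 18.30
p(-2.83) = -11.74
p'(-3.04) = 20.40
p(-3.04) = -15.81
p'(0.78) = -17.80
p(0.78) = -10.84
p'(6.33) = -73.30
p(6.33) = -263.64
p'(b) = -10*b - 10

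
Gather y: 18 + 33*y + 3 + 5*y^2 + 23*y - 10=5*y^2 + 56*y + 11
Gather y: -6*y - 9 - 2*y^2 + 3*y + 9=-2*y^2 - 3*y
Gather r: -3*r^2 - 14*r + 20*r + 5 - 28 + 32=-3*r^2 + 6*r + 9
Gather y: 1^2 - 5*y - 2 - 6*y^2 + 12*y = -6*y^2 + 7*y - 1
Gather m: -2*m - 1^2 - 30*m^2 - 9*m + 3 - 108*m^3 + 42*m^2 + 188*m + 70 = -108*m^3 + 12*m^2 + 177*m + 72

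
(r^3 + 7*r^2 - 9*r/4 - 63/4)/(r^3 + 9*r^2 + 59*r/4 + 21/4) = (2*r - 3)/(2*r + 1)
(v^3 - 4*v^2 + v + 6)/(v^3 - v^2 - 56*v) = (-v^3 + 4*v^2 - v - 6)/(v*(-v^2 + v + 56))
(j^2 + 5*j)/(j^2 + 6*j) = (j + 5)/(j + 6)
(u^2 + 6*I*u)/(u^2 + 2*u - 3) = u*(u + 6*I)/(u^2 + 2*u - 3)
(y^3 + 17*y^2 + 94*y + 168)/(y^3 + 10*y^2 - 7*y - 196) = (y^2 + 10*y + 24)/(y^2 + 3*y - 28)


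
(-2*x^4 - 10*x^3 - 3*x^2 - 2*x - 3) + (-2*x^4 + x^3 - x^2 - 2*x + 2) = -4*x^4 - 9*x^3 - 4*x^2 - 4*x - 1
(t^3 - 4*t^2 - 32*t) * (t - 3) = t^4 - 7*t^3 - 20*t^2 + 96*t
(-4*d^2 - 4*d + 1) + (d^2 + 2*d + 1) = -3*d^2 - 2*d + 2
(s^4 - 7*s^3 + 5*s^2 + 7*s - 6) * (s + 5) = s^5 - 2*s^4 - 30*s^3 + 32*s^2 + 29*s - 30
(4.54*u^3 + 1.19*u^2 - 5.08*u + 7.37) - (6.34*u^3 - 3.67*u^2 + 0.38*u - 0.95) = -1.8*u^3 + 4.86*u^2 - 5.46*u + 8.32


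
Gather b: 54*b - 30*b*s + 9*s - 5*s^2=b*(54 - 30*s) - 5*s^2 + 9*s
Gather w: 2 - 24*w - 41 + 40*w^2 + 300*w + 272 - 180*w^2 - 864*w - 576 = -140*w^2 - 588*w - 343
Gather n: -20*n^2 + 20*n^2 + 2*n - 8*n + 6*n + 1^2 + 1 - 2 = 0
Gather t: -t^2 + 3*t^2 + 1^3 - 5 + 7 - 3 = 2*t^2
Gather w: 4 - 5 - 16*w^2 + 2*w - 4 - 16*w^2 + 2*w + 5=-32*w^2 + 4*w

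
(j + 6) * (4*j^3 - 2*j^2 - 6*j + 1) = 4*j^4 + 22*j^3 - 18*j^2 - 35*j + 6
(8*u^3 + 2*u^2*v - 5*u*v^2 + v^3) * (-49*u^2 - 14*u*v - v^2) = -392*u^5 - 210*u^4*v + 209*u^3*v^2 + 19*u^2*v^3 - 9*u*v^4 - v^5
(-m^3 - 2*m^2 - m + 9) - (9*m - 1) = -m^3 - 2*m^2 - 10*m + 10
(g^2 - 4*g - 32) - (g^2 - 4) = -4*g - 28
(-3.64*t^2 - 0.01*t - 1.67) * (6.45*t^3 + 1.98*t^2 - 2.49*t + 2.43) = -23.478*t^5 - 7.2717*t^4 - 1.7277*t^3 - 12.1269*t^2 + 4.134*t - 4.0581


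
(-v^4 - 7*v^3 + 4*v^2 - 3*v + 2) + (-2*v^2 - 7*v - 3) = -v^4 - 7*v^3 + 2*v^2 - 10*v - 1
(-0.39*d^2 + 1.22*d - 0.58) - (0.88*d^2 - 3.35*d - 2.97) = -1.27*d^2 + 4.57*d + 2.39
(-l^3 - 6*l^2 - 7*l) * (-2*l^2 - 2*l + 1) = 2*l^5 + 14*l^4 + 25*l^3 + 8*l^2 - 7*l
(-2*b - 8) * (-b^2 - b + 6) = 2*b^3 + 10*b^2 - 4*b - 48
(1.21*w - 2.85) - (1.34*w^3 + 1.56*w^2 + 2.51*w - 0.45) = -1.34*w^3 - 1.56*w^2 - 1.3*w - 2.4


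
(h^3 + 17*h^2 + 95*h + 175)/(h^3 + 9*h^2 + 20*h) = (h^2 + 12*h + 35)/(h*(h + 4))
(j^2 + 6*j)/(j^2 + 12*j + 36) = j/(j + 6)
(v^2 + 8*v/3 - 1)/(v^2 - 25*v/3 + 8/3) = (v + 3)/(v - 8)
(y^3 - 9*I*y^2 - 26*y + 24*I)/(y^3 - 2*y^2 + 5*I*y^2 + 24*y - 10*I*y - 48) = (y^2 - 6*I*y - 8)/(y^2 + y*(-2 + 8*I) - 16*I)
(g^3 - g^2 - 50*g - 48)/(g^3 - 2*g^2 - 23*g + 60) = (g^3 - g^2 - 50*g - 48)/(g^3 - 2*g^2 - 23*g + 60)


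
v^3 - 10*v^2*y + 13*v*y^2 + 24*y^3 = (v - 8*y)*(v - 3*y)*(v + y)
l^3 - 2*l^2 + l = l*(l - 1)^2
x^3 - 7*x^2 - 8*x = x*(x - 8)*(x + 1)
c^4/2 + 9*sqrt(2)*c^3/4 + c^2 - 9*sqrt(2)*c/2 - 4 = (c/2 + sqrt(2)/2)*(c - sqrt(2))*(c + sqrt(2)/2)*(c + 4*sqrt(2))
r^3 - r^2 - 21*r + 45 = (r - 3)^2*(r + 5)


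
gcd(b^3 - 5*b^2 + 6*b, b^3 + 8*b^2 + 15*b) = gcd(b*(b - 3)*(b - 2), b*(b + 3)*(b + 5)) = b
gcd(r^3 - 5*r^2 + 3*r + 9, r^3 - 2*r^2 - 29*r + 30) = 1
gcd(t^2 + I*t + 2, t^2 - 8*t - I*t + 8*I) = t - I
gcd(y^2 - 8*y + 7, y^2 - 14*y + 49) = y - 7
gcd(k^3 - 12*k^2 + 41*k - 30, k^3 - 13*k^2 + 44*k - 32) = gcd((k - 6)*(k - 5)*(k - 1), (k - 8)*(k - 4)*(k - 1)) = k - 1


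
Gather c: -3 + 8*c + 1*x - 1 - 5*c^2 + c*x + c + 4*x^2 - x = -5*c^2 + c*(x + 9) + 4*x^2 - 4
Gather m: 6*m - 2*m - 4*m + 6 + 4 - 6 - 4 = 0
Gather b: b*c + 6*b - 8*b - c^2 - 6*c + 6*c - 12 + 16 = b*(c - 2) - c^2 + 4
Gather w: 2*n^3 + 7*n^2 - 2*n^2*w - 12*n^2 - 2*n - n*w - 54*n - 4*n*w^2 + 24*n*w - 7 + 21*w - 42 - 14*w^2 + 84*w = 2*n^3 - 5*n^2 - 56*n + w^2*(-4*n - 14) + w*(-2*n^2 + 23*n + 105) - 49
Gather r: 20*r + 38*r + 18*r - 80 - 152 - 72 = 76*r - 304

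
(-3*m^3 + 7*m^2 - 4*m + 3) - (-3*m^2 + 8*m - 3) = -3*m^3 + 10*m^2 - 12*m + 6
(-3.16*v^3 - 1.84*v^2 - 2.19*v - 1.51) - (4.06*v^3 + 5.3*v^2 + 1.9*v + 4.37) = -7.22*v^3 - 7.14*v^2 - 4.09*v - 5.88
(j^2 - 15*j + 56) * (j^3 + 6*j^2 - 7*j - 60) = j^5 - 9*j^4 - 41*j^3 + 381*j^2 + 508*j - 3360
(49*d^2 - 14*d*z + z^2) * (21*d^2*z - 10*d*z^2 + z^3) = 1029*d^4*z - 784*d^3*z^2 + 210*d^2*z^3 - 24*d*z^4 + z^5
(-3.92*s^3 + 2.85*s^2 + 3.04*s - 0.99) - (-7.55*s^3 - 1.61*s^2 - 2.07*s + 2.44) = 3.63*s^3 + 4.46*s^2 + 5.11*s - 3.43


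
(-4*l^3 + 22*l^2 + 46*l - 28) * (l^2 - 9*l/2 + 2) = -4*l^5 + 40*l^4 - 61*l^3 - 191*l^2 + 218*l - 56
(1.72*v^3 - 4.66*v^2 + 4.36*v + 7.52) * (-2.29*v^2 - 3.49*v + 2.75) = -3.9388*v^5 + 4.6686*v^4 + 11.009*v^3 - 45.2522*v^2 - 14.2548*v + 20.68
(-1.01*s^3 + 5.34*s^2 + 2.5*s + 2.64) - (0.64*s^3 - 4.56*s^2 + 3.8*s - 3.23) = -1.65*s^3 + 9.9*s^2 - 1.3*s + 5.87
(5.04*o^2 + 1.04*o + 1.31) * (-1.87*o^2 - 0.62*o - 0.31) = -9.4248*o^4 - 5.0696*o^3 - 4.6569*o^2 - 1.1346*o - 0.4061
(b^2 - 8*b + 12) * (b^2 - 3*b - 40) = b^4 - 11*b^3 - 4*b^2 + 284*b - 480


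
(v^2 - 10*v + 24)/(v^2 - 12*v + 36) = (v - 4)/(v - 6)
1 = 1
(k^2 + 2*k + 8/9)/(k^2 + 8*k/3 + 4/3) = (k + 4/3)/(k + 2)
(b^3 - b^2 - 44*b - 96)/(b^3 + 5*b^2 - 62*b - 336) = (b^2 + 7*b + 12)/(b^2 + 13*b + 42)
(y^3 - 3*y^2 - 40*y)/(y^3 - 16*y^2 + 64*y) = (y + 5)/(y - 8)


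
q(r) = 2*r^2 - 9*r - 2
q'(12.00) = 39.00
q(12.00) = 178.00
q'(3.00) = 3.00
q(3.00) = -11.00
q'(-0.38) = -10.52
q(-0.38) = 1.71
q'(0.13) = -8.48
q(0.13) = -3.14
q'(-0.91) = -12.64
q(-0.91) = 7.85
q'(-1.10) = -13.40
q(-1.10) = 10.32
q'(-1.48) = -14.92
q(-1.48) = 15.70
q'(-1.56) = -15.24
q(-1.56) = 16.91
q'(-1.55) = -15.20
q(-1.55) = 16.76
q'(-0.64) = -11.56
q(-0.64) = 4.58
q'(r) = 4*r - 9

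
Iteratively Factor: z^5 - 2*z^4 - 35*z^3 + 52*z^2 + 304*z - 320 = (z + 4)*(z^4 - 6*z^3 - 11*z^2 + 96*z - 80) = (z - 4)*(z + 4)*(z^3 - 2*z^2 - 19*z + 20) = (z - 4)*(z + 4)^2*(z^2 - 6*z + 5) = (z - 5)*(z - 4)*(z + 4)^2*(z - 1)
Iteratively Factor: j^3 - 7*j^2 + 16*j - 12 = (j - 3)*(j^2 - 4*j + 4) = (j - 3)*(j - 2)*(j - 2)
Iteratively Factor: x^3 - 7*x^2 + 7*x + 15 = (x - 5)*(x^2 - 2*x - 3) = (x - 5)*(x + 1)*(x - 3)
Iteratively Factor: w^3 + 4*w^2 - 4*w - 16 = (w - 2)*(w^2 + 6*w + 8) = (w - 2)*(w + 4)*(w + 2)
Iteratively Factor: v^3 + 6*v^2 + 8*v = (v + 4)*(v^2 + 2*v) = (v + 2)*(v + 4)*(v)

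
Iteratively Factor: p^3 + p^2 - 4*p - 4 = (p + 2)*(p^2 - p - 2) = (p - 2)*(p + 2)*(p + 1)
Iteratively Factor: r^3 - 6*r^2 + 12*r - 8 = (r - 2)*(r^2 - 4*r + 4) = (r - 2)^2*(r - 2)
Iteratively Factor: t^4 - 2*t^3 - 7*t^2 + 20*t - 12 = (t - 2)*(t^3 - 7*t + 6) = (t - 2)*(t + 3)*(t^2 - 3*t + 2) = (t - 2)*(t - 1)*(t + 3)*(t - 2)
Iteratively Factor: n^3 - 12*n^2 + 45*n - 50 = (n - 2)*(n^2 - 10*n + 25) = (n - 5)*(n - 2)*(n - 5)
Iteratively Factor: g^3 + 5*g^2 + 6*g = (g + 2)*(g^2 + 3*g) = g*(g + 2)*(g + 3)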